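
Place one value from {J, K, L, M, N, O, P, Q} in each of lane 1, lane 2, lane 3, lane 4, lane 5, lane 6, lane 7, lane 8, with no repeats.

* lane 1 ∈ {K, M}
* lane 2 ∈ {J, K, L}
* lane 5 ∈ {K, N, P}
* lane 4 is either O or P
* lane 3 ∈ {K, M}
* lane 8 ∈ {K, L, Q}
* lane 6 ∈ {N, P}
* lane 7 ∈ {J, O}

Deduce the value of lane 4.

O

The 8 variables draw from only 8 values {J, K, L, M, N, O, P, Q}, so each is used; only lane 8 can be Q, hence lane 8 = Q.
The 7 still-open variables together cover exactly {J, K, L, M, N, O, P} — 7 values for 7 variables — and L appears only in lane 2's list, so lane 2 = L.
Among the 6 still-open variables, J fits only lane 7 (and all 6 values in {J, K, M, N, O, P} must be used), so lane 7 = J.
Among the 5 still-open variables, O fits only lane 4 (and all 5 values in {K, M, N, O, P} must be used), so lane 4 = O.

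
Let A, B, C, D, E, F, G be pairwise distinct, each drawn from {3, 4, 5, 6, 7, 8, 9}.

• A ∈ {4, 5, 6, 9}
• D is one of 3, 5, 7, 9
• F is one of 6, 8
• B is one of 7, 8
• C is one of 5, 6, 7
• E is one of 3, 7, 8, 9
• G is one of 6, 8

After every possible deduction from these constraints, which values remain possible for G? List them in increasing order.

The 7 variables together cover exactly {3, 4, 5, 6, 7, 8, 9} — 7 values for 7 variables — and 4 appears only in A's list, so A = 4.
F and G between them cover only {6, 8} — a naked pair. Remove those values from B, C, E.
B has just one choice, so B = 7. Strike 7 from C, D, E.
C has just one choice, so C = 5. Remove 5 from D.
No further eliminations apply; G can still be any of 6, 8.

6, 8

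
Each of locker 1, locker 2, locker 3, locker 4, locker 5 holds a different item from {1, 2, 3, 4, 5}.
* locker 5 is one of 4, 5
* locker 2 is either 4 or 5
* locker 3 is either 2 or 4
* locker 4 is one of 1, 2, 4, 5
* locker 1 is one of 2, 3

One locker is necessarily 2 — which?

Among the 5 variables, 1 fits only locker 4 (and all 5 values in {1, 2, 3, 4, 5} must be used), so locker 4 = 1.
The 4 still-open variables draw from only 4 values {2, 3, 4, 5}, so each is used; only locker 1 can be 3, hence locker 1 = 3.
Among the 3 still-open variables, 2 fits only locker 3 (and all 3 values in {2, 4, 5} must be used), so locker 3 = 2.

locker 3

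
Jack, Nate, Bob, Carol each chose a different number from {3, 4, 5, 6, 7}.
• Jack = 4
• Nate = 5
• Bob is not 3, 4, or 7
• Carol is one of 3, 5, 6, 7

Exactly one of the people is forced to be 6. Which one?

Jack must be 4 (only option left).
That leaves Nate = 5. Eliminate 5 elsewhere: Bob, Carol.
So 6 goes to Bob.

Bob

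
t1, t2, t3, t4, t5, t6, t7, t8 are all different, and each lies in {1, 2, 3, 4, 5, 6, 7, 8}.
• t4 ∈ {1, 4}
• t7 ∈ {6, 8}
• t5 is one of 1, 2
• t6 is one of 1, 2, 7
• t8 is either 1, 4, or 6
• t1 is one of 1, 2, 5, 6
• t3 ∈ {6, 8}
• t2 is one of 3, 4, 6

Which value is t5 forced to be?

2

The 8 variables together cover exactly {1, 2, 3, 4, 5, 6, 7, 8} — 8 values for 8 variables — and 3 appears only in t2's list, so t2 = 3.
The 7 still-open variables draw from only 7 values {1, 2, 4, 5, 6, 7, 8}, so each is used; only t1 can be 5, hence t1 = 5.
The 6 still-open variables draw from only 6 values {1, 2, 4, 6, 7, 8}, so each is used; only t6 can be 7, hence t6 = 7.
The 5 still-open variables draw from only 5 values {1, 2, 4, 6, 8}, so each is used; only t5 can be 2, hence t5 = 2.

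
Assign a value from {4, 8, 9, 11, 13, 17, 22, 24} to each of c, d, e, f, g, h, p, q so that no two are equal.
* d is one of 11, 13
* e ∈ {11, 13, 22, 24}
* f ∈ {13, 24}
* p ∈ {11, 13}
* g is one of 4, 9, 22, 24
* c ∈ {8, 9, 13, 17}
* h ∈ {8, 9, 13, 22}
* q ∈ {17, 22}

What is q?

Among the 8 variables, 4 fits only g (and all 8 values in {4, 8, 9, 11, 13, 17, 22, 24} must be used), so g = 4.
The 2 variables d and p are confined to {11, 13}, which locks those values in; drop them from c, e, f, h.
That leaves f = 24. Eliminate 24 elsewhere: e.
e has just one choice, so e = 22. Strike 22 from h, q.
So q = 17.

17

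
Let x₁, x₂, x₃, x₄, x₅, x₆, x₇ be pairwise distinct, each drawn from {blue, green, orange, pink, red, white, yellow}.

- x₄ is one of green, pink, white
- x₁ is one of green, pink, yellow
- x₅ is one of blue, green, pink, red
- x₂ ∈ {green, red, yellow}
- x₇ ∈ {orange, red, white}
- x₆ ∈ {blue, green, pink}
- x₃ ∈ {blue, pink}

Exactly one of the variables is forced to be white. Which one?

The 7 variables together cover exactly {blue, green, orange, pink, red, white, yellow} — 7 values for 7 variables — and orange appears only in x₇'s list, so x₇ = orange.
The 6 still-open variables together cover exactly {blue, green, pink, red, white, yellow} — 6 values for 6 variables — and white appears only in x₄'s list, so x₄ = white.

x₄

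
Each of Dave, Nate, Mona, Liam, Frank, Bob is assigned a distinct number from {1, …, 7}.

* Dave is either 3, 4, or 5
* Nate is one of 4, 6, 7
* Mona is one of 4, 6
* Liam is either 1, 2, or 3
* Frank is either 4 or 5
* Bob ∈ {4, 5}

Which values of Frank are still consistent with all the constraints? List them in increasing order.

4, 5

Frank and Bob between them cover only {4, 5} — a naked pair. Remove those values from Dave, Nate, Mona.
That leaves Dave = 3. Strike 3 from Liam.
Mona has just one choice, so Mona = 6. So Nate can't be 6.
Nate has just one choice, so Nate = 7.
No further eliminations apply; Frank can still be any of 4, 5.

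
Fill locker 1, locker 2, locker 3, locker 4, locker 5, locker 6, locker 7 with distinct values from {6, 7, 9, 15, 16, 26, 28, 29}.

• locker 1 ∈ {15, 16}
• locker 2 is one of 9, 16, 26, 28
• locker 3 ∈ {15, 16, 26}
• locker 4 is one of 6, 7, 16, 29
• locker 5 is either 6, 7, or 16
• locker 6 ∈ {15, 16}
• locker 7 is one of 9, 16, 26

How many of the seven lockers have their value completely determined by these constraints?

locker 1 and locker 6 share exactly the 2 values {15, 16}; by pigeonhole those values go to them, so strike 15, 16 from locker 2, locker 3, locker 4, locker 5, locker 7.
locker 3 has just one choice, so locker 3 = 26. So locker 2, locker 7 can't be 26.
locker 7's domain is down to {9}, so locker 7 = 9. Eliminate 9 elsewhere: locker 2.
locker 2 has just one choice, so locker 2 = 28.
Determined: locker 2=28, locker 3=26, locker 7=9. The other lockers each still have more than one consistent value. That makes 3.

3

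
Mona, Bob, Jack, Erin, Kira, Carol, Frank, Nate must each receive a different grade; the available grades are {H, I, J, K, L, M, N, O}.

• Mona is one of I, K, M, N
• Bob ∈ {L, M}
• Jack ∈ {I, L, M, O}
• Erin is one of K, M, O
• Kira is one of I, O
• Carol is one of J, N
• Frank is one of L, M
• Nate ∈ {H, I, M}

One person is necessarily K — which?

The 8 variables together cover exactly {H, I, J, K, L, M, N, O} — 8 values for 8 variables — and H appears only in Nate's list, so Nate = H.
The 7 still-open variables draw from only 7 values {I, J, K, L, M, N, O}, so each is used; only Carol can be J, hence Carol = J.
The 6 still-open variables draw from only 6 values {I, K, L, M, N, O}, so each is used; only Mona can be N, hence Mona = N.
The 5 still-open variables together cover exactly {I, K, L, M, O} — 5 values for 5 variables — and K appears only in Erin's list, so Erin = K.

Erin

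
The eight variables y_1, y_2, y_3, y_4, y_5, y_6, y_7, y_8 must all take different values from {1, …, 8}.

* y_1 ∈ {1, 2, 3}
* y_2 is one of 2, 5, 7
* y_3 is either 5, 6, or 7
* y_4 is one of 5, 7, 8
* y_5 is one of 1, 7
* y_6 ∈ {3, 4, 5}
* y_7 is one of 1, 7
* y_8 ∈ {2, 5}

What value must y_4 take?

Among the 8 variables, 4 fits only y_6 (and all 8 values in {1, 2, 3, 4, 5, 6, 7, 8} must be used), so y_6 = 4.
The 7 still-open variables together cover exactly {1, 2, 3, 5, 6, 7, 8} — 7 values for 7 variables — and 3 appears only in y_1's list, so y_1 = 3.
The 6 still-open variables together cover exactly {1, 2, 5, 6, 7, 8} — 6 values for 6 variables — and 6 appears only in y_3's list, so y_3 = 6.
The 5 still-open variables draw from only 5 values {1, 2, 5, 7, 8}, so each is used; only y_4 can be 8, hence y_4 = 8.

8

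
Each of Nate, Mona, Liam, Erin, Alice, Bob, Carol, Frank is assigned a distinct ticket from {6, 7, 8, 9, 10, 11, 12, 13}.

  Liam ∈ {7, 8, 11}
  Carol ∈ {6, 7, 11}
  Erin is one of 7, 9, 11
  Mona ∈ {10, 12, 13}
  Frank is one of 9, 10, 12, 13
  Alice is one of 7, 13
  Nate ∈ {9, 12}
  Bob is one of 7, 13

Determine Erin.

Among the 8 variables, 6 fits only Carol (and all 8 values in {6, 7, 8, 9, 10, 11, 12, 13} must be used), so Carol = 6.
Among the 7 still-open variables, 8 fits only Liam (and all 7 values in {7, 8, 9, 10, 11, 12, 13} must be used), so Liam = 8.
The 6 still-open variables draw from only 6 values {7, 9, 10, 11, 12, 13}, so each is used; only Erin can be 11, hence Erin = 11.

11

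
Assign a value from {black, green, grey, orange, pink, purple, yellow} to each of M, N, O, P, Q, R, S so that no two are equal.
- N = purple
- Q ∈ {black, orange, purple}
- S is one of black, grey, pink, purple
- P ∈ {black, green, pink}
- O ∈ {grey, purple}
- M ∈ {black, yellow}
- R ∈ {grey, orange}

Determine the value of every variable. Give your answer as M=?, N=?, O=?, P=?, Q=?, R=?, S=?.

M=yellow, N=purple, O=grey, P=green, Q=black, R=orange, S=pink

N must be purple (only option left). Eliminate purple elsewhere: O, Q, S.
O must be grey (only option left). Remove grey from R, S.
R must be orange (only option left). Eliminate orange elsewhere: Q.
Q's domain is down to {black}, so Q = black. So M, P, S can't be black.
S's domain is down to {pink}, so S = pink. Remove pink from P.
That leaves M = yellow.
P must be green (only option left).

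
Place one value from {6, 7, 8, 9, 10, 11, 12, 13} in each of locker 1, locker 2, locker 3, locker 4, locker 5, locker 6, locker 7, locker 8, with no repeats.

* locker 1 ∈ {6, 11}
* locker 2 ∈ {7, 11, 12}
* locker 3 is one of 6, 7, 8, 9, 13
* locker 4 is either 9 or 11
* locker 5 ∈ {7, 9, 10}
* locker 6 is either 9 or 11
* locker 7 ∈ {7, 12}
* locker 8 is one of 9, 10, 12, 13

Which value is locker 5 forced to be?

10

The 8 variables together cover exactly {6, 7, 8, 9, 10, 11, 12, 13} — 8 values for 8 variables — and 8 appears only in locker 3's list, so locker 3 = 8.
The 7 still-open variables draw from only 7 values {6, 7, 9, 10, 11, 12, 13}, so each is used; only locker 1 can be 6, hence locker 1 = 6.
Among the 6 still-open variables, 13 fits only locker 8 (and all 6 values in {7, 9, 10, 11, 12, 13} must be used), so locker 8 = 13.
Among the 5 still-open variables, 10 fits only locker 5 (and all 5 values in {7, 9, 10, 11, 12} must be used), so locker 5 = 10.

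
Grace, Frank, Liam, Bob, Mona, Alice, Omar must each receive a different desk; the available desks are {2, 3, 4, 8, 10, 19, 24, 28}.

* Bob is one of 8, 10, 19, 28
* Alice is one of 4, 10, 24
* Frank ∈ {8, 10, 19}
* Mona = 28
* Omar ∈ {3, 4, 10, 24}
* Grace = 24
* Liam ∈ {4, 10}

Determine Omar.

Grace's domain is down to {24}, so Grace = 24. So Alice, Omar can't be 24.
Mona must be 28 (only option left). So Bob can't be 28.
The 5 still-open variables draw from only 5 values {3, 4, 8, 10, 19}, so each is used; only Omar can be 3, hence Omar = 3.

3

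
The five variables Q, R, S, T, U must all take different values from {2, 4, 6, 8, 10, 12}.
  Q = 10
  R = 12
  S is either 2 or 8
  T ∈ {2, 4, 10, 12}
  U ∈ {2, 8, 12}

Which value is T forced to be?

Q has just one choice, so Q = 10. So T can't be 10.
R's domain is down to {12}, so R = 12. Eliminate 12 elsewhere: T, U.
The 3 still-open variables together cover exactly {2, 4, 8} — 3 values for 3 variables — and 4 appears only in T's list, so T = 4.

4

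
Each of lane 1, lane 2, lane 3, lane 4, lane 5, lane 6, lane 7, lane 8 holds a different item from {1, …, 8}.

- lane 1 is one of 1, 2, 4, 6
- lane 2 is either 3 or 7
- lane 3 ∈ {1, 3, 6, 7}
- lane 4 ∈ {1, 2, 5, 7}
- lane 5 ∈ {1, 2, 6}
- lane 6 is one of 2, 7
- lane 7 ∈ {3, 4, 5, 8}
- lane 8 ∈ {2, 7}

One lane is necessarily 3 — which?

The 8 variables together cover exactly {1, 2, 3, 4, 5, 6, 7, 8} — 8 values for 8 variables — and 8 appears only in lane 7's list, so lane 7 = 8.
The 7 still-open variables together cover exactly {1, 2, 3, 4, 5, 6, 7} — 7 values for 7 variables — and 4 appears only in lane 1's list, so lane 1 = 4.
Among the 6 still-open variables, 5 fits only lane 4 (and all 6 values in {1, 2, 3, 5, 6, 7} must be used), so lane 4 = 5.
lane 6 and lane 8 share exactly the 2 values {2, 7}; by pigeonhole those values go to them, so strike 2, 7 from lane 2, lane 3, lane 5.

lane 2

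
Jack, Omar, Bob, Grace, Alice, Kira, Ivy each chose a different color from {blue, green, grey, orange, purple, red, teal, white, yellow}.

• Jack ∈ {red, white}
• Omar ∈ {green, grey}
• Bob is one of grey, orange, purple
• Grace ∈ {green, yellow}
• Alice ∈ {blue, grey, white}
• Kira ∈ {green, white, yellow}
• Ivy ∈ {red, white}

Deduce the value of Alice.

The 2 variables Jack and Ivy are confined to {red, white}, which locks those values in; drop them from Alice, Kira.
The 2 variables Grace and Kira are confined to {green, yellow}, which locks those values in; drop them from Omar.
Omar must be grey (only option left). Remove grey from Bob, Alice.
So Alice = blue.

blue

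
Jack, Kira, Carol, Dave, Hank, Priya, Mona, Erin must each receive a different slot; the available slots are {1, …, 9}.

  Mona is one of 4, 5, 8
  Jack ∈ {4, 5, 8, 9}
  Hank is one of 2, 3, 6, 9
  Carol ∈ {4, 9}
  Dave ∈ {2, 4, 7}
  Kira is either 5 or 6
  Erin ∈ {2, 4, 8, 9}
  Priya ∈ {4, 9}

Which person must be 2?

Erin

The 8 variables together cover exactly {2, 3, 4, 5, 6, 7, 8, 9} — 8 values for 8 variables — and 3 appears only in Hank's list, so Hank = 3.
The 7 still-open variables together cover exactly {2, 4, 5, 6, 7, 8, 9} — 7 values for 7 variables — and 6 appears only in Kira's list, so Kira = 6.
Among the 6 still-open variables, 7 fits only Dave (and all 6 values in {2, 4, 5, 7, 8, 9} must be used), so Dave = 7.
Among the 5 still-open variables, 2 fits only Erin (and all 5 values in {2, 4, 5, 8, 9} must be used), so Erin = 2.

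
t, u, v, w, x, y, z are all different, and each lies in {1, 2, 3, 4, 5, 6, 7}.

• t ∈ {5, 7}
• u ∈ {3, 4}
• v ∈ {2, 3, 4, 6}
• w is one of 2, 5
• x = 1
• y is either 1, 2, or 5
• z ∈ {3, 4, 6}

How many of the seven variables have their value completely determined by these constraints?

x's domain is down to {1}, so x = 1. So y can't be 1.
The 6 still-open variables together cover exactly {2, 3, 4, 5, 6, 7} — 6 values for 6 variables — and 7 appears only in t's list, so t = 7.
w and y between them cover only {2, 5} — a naked pair. Remove those values from v.
Determined: t=7, x=1. The other variables each still have more than one consistent value. That makes 2.

2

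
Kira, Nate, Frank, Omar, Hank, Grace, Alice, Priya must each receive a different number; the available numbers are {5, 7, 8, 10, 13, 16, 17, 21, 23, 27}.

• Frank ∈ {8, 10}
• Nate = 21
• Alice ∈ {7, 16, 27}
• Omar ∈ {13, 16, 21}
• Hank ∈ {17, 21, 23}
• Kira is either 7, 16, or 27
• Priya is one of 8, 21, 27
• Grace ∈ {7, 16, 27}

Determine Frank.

Nate's domain is down to {21}, so Nate = 21. Remove 21 from Omar, Hank, Priya.
The 3 variables Kira, Grace, Alice are confined to {7, 16, 27}, which locks those values in; drop them from Omar, Priya.
Omar's domain is down to {13}, so Omar = 13.
Priya has just one choice, so Priya = 8. Eliminate 8 elsewhere: Frank.
So Frank = 10.

10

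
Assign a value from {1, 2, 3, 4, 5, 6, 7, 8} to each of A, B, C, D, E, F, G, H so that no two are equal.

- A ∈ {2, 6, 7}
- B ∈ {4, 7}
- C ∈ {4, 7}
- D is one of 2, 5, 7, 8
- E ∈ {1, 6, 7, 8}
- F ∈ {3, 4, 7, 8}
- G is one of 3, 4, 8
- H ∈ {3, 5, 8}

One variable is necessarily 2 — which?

The 8 variables together cover exactly {1, 2, 3, 4, 5, 6, 7, 8} — 8 values for 8 variables — and 1 appears only in E's list, so E = 1.
Among the 7 still-open variables, 6 fits only A (and all 7 values in {2, 3, 4, 5, 6, 7, 8} must be used), so A = 6.
The 6 still-open variables draw from only 6 values {2, 3, 4, 5, 7, 8}, so each is used; only D can be 2, hence D = 2.

D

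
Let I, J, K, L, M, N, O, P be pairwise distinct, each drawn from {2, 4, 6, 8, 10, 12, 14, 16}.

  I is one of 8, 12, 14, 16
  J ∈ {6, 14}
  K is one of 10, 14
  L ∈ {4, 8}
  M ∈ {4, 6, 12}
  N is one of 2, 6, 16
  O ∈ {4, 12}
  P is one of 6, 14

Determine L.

The 8 variables draw from only 8 values {2, 4, 6, 8, 10, 12, 14, 16}, so each is used; only N can be 2, hence N = 2.
The 7 still-open variables draw from only 7 values {4, 6, 8, 10, 12, 14, 16}, so each is used; only K can be 10, hence K = 10.
The 6 still-open variables together cover exactly {4, 6, 8, 12, 14, 16} — 6 values for 6 variables — and 16 appears only in I's list, so I = 16.
Among the 5 still-open variables, 8 fits only L (and all 5 values in {4, 6, 8, 12, 14} must be used), so L = 8.

8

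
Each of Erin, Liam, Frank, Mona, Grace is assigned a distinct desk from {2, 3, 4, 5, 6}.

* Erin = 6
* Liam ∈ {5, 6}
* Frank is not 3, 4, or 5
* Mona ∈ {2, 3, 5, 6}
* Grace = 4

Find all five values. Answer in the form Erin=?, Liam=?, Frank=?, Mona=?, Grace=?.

Erin has just one choice, so Erin = 6. Remove 6 from Liam, Frank, Mona.
Liam has just one choice, so Liam = 5. Remove 5 from Mona.
Frank must be 2 (only option left). Eliminate 2 elsewhere: Mona.
Mona must be 3 (only option left).
Grace must be 4 (only option left).

Erin=6, Liam=5, Frank=2, Mona=3, Grace=4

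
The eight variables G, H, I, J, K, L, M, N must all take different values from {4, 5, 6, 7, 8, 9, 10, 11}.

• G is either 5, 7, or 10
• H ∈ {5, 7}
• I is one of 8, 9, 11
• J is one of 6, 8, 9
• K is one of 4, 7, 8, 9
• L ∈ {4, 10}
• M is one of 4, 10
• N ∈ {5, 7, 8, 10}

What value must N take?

8

The 8 variables draw from only 8 values {4, 5, 6, 7, 8, 9, 10, 11}, so each is used; only J can be 6, hence J = 6.
The 7 still-open variables together cover exactly {4, 5, 7, 8, 9, 10, 11} — 7 values for 7 variables — and 11 appears only in I's list, so I = 11.
Among the 6 still-open variables, 9 fits only K (and all 6 values in {4, 5, 7, 8, 9, 10} must be used), so K = 9.
The 5 still-open variables draw from only 5 values {4, 5, 7, 8, 10}, so each is used; only N can be 8, hence N = 8.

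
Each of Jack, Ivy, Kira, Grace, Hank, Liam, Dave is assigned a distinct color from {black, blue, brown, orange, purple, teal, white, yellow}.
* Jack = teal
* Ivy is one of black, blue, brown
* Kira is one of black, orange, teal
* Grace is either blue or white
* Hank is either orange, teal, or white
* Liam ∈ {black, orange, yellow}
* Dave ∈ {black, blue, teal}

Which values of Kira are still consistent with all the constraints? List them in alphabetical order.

black, orange

Jack's domain is down to {teal}, so Jack = teal. So Kira, Hank, Dave can't be teal.
The 6 still-open variables together cover exactly {black, blue, brown, orange, white, yellow} — 6 values for 6 variables — and brown appears only in Ivy's list, so Ivy = brown.
The 5 still-open variables draw from only 5 values {black, blue, orange, white, yellow}, so each is used; only Liam can be yellow, hence Liam = yellow.
No further eliminations apply; Kira can still be any of black, orange.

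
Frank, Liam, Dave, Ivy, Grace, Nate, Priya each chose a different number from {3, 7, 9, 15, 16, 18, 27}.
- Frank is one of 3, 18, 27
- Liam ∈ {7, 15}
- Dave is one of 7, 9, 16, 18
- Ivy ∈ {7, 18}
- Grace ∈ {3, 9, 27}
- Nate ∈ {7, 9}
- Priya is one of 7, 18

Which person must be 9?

Nate

The 7 variables draw from only 7 values {3, 7, 9, 15, 16, 18, 27}, so each is used; only Liam can be 15, hence Liam = 15.
Among the 6 still-open variables, 16 fits only Dave (and all 6 values in {3, 7, 9, 16, 18, 27} must be used), so Dave = 16.
The 2 variables Ivy and Priya are confined to {7, 18}, which locks those values in; drop them from Frank, Nate.
So 9 goes to Nate.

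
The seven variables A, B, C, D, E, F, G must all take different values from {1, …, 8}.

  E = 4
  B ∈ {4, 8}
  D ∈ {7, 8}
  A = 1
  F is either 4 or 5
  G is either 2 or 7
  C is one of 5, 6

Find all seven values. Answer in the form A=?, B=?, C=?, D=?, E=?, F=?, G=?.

A's domain is down to {1}, so A = 1.
E has just one choice, so E = 4. Strike 4 from B, F.
F has just one choice, so F = 5. Strike 5 from C.
B's domain is down to {8}, so B = 8. Eliminate 8 elsewhere: D.
C's domain is down to {6}, so C = 6.
D must be 7 (only option left). Remove 7 from G.
G must be 2 (only option left).

A=1, B=8, C=6, D=7, E=4, F=5, G=2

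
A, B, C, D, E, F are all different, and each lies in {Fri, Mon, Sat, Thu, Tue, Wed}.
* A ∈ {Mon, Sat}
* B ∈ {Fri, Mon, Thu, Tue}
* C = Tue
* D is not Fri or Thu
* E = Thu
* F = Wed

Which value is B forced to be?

Fri

C's domain is down to {Tue}, so C = Tue. Eliminate Tue elsewhere: B, D.
E's domain is down to {Thu}, so E = Thu. So B can't be Thu.
F's domain is down to {Wed}, so F = Wed. Eliminate Wed elsewhere: D.
The 3 still-open variables draw from only 3 values {Fri, Mon, Sat}, so each is used; only B can be Fri, hence B = Fri.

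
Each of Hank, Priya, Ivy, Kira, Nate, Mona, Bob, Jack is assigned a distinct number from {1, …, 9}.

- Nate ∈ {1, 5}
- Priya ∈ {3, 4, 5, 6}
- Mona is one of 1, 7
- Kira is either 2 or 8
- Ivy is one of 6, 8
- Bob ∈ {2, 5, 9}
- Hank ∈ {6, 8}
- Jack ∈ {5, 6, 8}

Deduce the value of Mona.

7

Hank and Ivy share exactly the 2 values {6, 8}; by pigeonhole those values go to them, so strike 6, 8 from Priya, Kira, Jack.
Kira has just one choice, so Kira = 2. Strike 2 from Bob.
Jack must be 5 (only option left). Eliminate 5 elsewhere: Priya, Nate, Bob.
Nate has just one choice, so Nate = 1. Eliminate 1 elsewhere: Mona.
So Mona = 7.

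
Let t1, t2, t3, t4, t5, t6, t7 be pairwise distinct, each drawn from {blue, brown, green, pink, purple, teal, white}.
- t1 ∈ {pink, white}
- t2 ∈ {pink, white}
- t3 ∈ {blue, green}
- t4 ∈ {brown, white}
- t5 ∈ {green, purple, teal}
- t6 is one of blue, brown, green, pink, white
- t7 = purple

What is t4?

brown

t7's domain is down to {purple}, so t7 = purple. Strike purple from t5.
The 6 still-open variables draw from only 6 values {blue, brown, green, pink, teal, white}, so each is used; only t5 can be teal, hence t5 = teal.
t1 and t2 share exactly the 2 values {pink, white}; by pigeonhole those values go to them, so strike pink, white from t4, t6.
So t4 = brown.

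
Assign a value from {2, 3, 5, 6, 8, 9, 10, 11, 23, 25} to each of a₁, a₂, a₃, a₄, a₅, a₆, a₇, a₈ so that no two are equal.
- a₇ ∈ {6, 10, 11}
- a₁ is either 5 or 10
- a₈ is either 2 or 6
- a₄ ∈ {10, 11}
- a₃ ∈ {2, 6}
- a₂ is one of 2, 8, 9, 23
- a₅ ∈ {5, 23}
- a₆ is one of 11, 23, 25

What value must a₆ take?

The 2 variables a₃ and a₈ are confined to {2, 6}, which locks those values in; drop them from a₂, a₇.
a₄ and a₇ between them cover only {10, 11} — a naked pair. Remove those values from a₁, a₆.
a₁ has just one choice, so a₁ = 5. So a₅ can't be 5.
That leaves a₅ = 23. Eliminate 23 elsewhere: a₂, a₆.
So a₆ = 25.

25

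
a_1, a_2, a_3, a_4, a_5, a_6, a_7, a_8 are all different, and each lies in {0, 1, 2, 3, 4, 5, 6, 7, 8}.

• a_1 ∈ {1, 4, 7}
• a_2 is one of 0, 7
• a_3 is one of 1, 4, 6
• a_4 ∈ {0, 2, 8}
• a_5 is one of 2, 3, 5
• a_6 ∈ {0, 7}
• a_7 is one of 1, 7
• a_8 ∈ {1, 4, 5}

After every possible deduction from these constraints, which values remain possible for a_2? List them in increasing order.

The 2 variables a_2 and a_6 are confined to {0, 7}, which locks those values in; drop them from a_1, a_4, a_7.
That leaves a_7 = 1. Remove 1 from a_1, a_3, a_8.
a_1 has just one choice, so a_1 = 4. Strike 4 from a_3, a_8.
a_3's domain is down to {6}, so a_3 = 6.
a_8 has just one choice, so a_8 = 5. So a_5 can't be 5.
No further eliminations apply; a_2 can still be any of 0, 7.

0, 7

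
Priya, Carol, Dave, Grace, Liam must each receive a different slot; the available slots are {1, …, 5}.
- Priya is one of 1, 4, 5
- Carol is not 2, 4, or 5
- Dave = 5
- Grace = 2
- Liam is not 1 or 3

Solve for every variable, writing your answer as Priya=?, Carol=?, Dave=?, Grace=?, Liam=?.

Priya=1, Carol=3, Dave=5, Grace=2, Liam=4

Dave's domain is down to {5}, so Dave = 5. Strike 5 from Priya, Liam.
That leaves Grace = 2. Strike 2 from Liam.
Liam's domain is down to {4}, so Liam = 4. Eliminate 4 elsewhere: Priya.
Priya's domain is down to {1}, so Priya = 1. Strike 1 from Carol.
Carol's domain is down to {3}, so Carol = 3.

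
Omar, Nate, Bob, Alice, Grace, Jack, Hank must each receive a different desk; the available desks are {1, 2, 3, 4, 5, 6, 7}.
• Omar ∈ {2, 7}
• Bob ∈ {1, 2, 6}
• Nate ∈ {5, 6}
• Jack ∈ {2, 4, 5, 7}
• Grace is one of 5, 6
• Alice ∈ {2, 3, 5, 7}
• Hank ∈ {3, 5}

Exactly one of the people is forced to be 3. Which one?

Hank

The 7 variables draw from only 7 values {1, 2, 3, 4, 5, 6, 7}, so each is used; only Bob can be 1, hence Bob = 1.
The 6 still-open variables together cover exactly {2, 3, 4, 5, 6, 7} — 6 values for 6 variables — and 4 appears only in Jack's list, so Jack = 4.
Nate and Grace share exactly the 2 values {5, 6}; by pigeonhole those values go to them, so strike 5, 6 from Alice, Hank.
So 3 goes to Hank.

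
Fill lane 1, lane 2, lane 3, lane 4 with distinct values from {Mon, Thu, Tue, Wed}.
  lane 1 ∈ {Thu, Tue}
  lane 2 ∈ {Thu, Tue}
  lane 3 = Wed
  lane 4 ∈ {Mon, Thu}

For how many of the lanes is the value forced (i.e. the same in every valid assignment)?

lane 3's domain is down to {Wed}, so lane 3 = Wed.
The 3 still-open variables draw from only 3 values {Mon, Thu, Tue}, so each is used; only lane 4 can be Mon, hence lane 4 = Mon.
Determined: lane 3=Wed, lane 4=Mon. The other lanes each still have more than one consistent value. That makes 2.

2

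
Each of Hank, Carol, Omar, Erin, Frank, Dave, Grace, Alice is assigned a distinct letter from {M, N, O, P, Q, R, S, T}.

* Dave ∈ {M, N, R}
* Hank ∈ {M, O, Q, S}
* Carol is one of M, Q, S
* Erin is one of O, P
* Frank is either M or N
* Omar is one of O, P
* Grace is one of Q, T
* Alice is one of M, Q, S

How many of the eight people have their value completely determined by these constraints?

3

The 8 variables together cover exactly {M, N, O, P, Q, R, S, T} — 8 values for 8 variables — and R appears only in Dave's list, so Dave = R.
The 7 still-open variables together cover exactly {M, N, O, P, Q, S, T} — 7 values for 7 variables — and N appears only in Frank's list, so Frank = N.
The 6 still-open variables together cover exactly {M, O, P, Q, S, T} — 6 values for 6 variables — and T appears only in Grace's list, so Grace = T.
Omar and Erin between them cover only {O, P} — a naked pair. Remove those values from Hank.
Determined: Frank=N, Dave=R, Grace=T. The other people each still have more than one consistent value. That makes 3.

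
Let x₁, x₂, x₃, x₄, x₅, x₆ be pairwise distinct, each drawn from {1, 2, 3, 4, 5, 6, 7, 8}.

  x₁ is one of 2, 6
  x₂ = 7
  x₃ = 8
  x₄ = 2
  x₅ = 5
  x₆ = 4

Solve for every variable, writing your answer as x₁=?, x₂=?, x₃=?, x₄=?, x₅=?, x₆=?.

x₂'s domain is down to {7}, so x₂ = 7.
x₃'s domain is down to {8}, so x₃ = 8.
That leaves x₄ = 2. Eliminate 2 elsewhere: x₁.
That leaves x₅ = 5.
That leaves x₆ = 4.
x₁'s domain is down to {6}, so x₁ = 6.

x₁=6, x₂=7, x₃=8, x₄=2, x₅=5, x₆=4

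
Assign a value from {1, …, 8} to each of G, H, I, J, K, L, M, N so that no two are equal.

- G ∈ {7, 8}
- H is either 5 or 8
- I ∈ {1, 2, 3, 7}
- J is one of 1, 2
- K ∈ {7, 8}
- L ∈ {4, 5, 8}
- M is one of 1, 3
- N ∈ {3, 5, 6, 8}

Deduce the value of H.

Among the 8 variables, 4 fits only L (and all 8 values in {1, 2, 3, 4, 5, 6, 7, 8} must be used), so L = 4.
The 7 still-open variables together cover exactly {1, 2, 3, 5, 6, 7, 8} — 7 values for 7 variables — and 6 appears only in N's list, so N = 6.
The 6 still-open variables together cover exactly {1, 2, 3, 5, 7, 8} — 6 values for 6 variables — and 5 appears only in H's list, so H = 5.

5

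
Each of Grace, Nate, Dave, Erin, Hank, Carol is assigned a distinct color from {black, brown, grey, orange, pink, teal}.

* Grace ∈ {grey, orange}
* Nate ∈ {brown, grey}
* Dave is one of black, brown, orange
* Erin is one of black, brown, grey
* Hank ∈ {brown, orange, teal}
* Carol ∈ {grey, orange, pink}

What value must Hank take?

teal

Among the 6 variables, pink fits only Carol (and all 6 values in {black, brown, grey, orange, pink, teal} must be used), so Carol = pink.
The 5 still-open variables together cover exactly {black, brown, grey, orange, teal} — 5 values for 5 variables — and teal appears only in Hank's list, so Hank = teal.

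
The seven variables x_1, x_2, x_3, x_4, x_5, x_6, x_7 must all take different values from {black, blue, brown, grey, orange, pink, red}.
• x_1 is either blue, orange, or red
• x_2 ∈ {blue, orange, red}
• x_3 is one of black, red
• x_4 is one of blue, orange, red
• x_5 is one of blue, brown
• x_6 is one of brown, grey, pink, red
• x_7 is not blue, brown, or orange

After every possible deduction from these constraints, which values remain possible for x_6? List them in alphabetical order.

The 3 variables x_1, x_2, x_4 are confined to {blue, orange, red}, which locks those values in; drop them from x_3, x_5, x_6, x_7.
x_3 must be black (only option left). So x_7 can't be black.
x_5 must be brown (only option left). So x_6 can't be brown.
No further eliminations apply; x_6 can still be any of grey, pink.

grey, pink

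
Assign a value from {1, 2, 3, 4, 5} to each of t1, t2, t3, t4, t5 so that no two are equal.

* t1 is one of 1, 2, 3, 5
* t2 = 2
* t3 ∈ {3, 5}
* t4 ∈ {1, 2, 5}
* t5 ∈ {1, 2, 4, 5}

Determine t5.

4

t2 has just one choice, so t2 = 2. Remove 2 from t1, t4, t5.
The 4 still-open variables draw from only 4 values {1, 3, 4, 5}, so each is used; only t5 can be 4, hence t5 = 4.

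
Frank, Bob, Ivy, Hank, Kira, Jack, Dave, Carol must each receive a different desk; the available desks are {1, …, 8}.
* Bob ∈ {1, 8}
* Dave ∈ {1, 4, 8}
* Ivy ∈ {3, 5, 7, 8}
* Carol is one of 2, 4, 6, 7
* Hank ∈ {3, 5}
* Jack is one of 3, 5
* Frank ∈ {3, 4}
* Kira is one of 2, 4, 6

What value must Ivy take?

The 2 variables Hank and Jack are confined to {3, 5}, which locks those values in; drop them from Frank, Ivy.
Frank has just one choice, so Frank = 4. Remove 4 from Kira, Dave, Carol.
Bob and Dave between them cover only {1, 8} — a naked pair. Remove those values from Ivy.
So Ivy = 7.

7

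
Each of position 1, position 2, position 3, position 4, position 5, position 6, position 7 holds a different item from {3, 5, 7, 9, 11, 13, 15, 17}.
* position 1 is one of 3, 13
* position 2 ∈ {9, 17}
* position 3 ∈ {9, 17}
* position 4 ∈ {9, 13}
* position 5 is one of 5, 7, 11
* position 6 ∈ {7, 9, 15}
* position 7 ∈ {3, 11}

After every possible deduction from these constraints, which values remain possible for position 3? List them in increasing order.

9, 17

The 2 variables position 2 and position 3 are confined to {9, 17}, which locks those values in; drop them from position 4, position 6.
position 4's domain is down to {13}, so position 4 = 13. Remove 13 from position 1.
position 1 must be 3 (only option left). So position 7 can't be 3.
position 7 has just one choice, so position 7 = 11. Remove 11 from position 5.
No further eliminations apply; position 3 can still be any of 9, 17.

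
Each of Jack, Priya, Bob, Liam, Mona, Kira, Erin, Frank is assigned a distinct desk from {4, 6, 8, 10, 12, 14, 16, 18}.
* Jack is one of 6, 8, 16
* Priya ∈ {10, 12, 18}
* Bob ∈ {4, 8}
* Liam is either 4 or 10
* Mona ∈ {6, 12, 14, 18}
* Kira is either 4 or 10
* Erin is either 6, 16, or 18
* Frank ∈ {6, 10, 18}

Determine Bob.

8

Among the 8 variables, 14 fits only Mona (and all 8 values in {4, 6, 8, 10, 12, 14, 16, 18} must be used), so Mona = 14.
The 7 still-open variables draw from only 7 values {4, 6, 8, 10, 12, 16, 18}, so each is used; only Priya can be 12, hence Priya = 12.
Liam and Kira share exactly the 2 values {4, 10}; by pigeonhole those values go to them, so strike 4, 10 from Bob, Frank.
So Bob = 8.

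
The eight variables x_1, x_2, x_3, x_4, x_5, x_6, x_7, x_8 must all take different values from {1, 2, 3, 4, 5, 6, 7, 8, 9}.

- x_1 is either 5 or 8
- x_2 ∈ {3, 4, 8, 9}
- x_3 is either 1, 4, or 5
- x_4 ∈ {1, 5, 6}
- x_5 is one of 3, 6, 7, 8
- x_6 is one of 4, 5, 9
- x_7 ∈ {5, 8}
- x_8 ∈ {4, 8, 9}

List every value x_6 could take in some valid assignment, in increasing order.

Among the 8 variables, 7 fits only x_5 (and all 8 values in {1, 3, 4, 5, 6, 7, 8, 9} must be used), so x_5 = 7.
The 7 still-open variables together cover exactly {1, 3, 4, 5, 6, 8, 9} — 7 values for 7 variables — and 3 appears only in x_2's list, so x_2 = 3.
The 6 still-open variables draw from only 6 values {1, 4, 5, 6, 8, 9}, so each is used; only x_4 can be 6, hence x_4 = 6.
The 5 still-open variables together cover exactly {1, 4, 5, 8, 9} — 5 values for 5 variables — and 1 appears only in x_3's list, so x_3 = 1.
The 2 variables x_1 and x_7 are confined to {5, 8}, which locks those values in; drop them from x_6, x_8.
No further eliminations apply; x_6 can still be any of 4, 9.

4, 9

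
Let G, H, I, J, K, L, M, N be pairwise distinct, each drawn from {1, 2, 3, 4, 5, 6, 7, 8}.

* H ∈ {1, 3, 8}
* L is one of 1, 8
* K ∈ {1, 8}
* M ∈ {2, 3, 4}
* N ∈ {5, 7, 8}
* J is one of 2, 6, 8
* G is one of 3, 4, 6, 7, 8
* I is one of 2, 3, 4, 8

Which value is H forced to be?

3

The 8 variables draw from only 8 values {1, 2, 3, 4, 5, 6, 7, 8}, so each is used; only N can be 5, hence N = 5.
The 7 still-open variables draw from only 7 values {1, 2, 3, 4, 6, 7, 8}, so each is used; only G can be 7, hence G = 7.
Among the 6 still-open variables, 6 fits only J (and all 6 values in {1, 2, 3, 4, 6, 8} must be used), so J = 6.
K and L share exactly the 2 values {1, 8}; by pigeonhole those values go to them, so strike 1, 8 from H, I.
So H = 3.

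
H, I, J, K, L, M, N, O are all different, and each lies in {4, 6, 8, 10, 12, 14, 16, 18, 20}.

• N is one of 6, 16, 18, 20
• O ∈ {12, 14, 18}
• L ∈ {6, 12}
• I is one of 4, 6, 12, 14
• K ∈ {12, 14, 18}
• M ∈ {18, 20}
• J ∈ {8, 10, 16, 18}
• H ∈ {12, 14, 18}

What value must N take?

H, K, O share exactly the 3 values {12, 14, 18}; by pigeonhole those values go to them, so strike 12, 14, 18 from I, J, L, M, N.
L must be 6 (only option left). Strike 6 from I, N.
M must be 20 (only option left). Remove 20 from N.
So N = 16.

16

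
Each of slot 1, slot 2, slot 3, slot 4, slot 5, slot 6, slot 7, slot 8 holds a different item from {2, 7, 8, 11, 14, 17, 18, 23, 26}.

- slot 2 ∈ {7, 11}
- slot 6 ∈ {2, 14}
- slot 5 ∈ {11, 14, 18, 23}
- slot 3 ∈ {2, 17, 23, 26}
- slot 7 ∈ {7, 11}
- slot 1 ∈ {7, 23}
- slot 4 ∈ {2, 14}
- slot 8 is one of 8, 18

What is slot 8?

8

slot 2 and slot 7 share exactly the 2 values {7, 11}; by pigeonhole those values go to them, so strike 7, 11 from slot 1, slot 5.
That leaves slot 1 = 23. Strike 23 from slot 3, slot 5.
The 2 variables slot 4 and slot 6 are confined to {2, 14}, which locks those values in; drop them from slot 3, slot 5.
That leaves slot 5 = 18. Strike 18 from slot 8.
So slot 8 = 8.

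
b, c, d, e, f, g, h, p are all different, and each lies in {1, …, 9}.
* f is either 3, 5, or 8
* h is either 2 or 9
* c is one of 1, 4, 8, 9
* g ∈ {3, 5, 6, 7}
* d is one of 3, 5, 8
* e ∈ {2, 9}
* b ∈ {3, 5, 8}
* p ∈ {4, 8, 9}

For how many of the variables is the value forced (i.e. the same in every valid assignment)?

2

e and h between them cover only {2, 9} — a naked pair. Remove those values from c, p.
The 3 variables b, d, f are confined to {3, 5, 8}, which locks those values in; drop them from c, g, p.
p must be 4 (only option left). Remove 4 from c.
c's domain is down to {1}, so c = 1.
Determined: c=1, p=4. The other variables each still have more than one consistent value. That makes 2.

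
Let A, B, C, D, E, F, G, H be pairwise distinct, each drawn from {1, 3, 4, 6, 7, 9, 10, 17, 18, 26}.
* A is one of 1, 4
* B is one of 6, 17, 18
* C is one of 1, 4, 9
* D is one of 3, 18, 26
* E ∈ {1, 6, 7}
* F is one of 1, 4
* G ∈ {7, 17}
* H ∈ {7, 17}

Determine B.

18

A and F share exactly the 2 values {1, 4}; by pigeonhole those values go to them, so strike 1, 4 from C, E.
C's domain is down to {9}, so C = 9.
The 2 variables G and H are confined to {7, 17}, which locks those values in; drop them from B, E.
E must be 6 (only option left). Eliminate 6 elsewhere: B.
So B = 18.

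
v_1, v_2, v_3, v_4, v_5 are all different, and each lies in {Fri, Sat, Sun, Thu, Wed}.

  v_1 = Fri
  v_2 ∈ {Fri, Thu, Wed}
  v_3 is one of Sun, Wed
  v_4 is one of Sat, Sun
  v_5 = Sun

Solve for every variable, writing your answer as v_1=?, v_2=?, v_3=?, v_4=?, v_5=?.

v_1=Fri, v_2=Thu, v_3=Wed, v_4=Sat, v_5=Sun

v_1 must be Fri (only option left). So v_2 can't be Fri.
v_5 must be Sun (only option left). Remove Sun from v_3, v_4.
v_3's domain is down to {Wed}, so v_3 = Wed. So v_2 can't be Wed.
That leaves v_4 = Sat.
v_2 has just one choice, so v_2 = Thu.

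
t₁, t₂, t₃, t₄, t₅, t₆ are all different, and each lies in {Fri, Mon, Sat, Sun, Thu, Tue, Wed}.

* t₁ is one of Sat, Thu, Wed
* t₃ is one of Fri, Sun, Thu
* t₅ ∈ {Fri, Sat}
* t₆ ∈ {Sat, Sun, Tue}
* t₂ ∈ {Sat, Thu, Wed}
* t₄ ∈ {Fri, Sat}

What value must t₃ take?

Sun

Among the 6 variables, Tue fits only t₆ (and all 6 values in {Fri, Sat, Sun, Thu, Tue, Wed} must be used), so t₆ = Tue.
Among the 5 still-open variables, Sun fits only t₃ (and all 5 values in {Fri, Sat, Sun, Thu, Wed} must be used), so t₃ = Sun.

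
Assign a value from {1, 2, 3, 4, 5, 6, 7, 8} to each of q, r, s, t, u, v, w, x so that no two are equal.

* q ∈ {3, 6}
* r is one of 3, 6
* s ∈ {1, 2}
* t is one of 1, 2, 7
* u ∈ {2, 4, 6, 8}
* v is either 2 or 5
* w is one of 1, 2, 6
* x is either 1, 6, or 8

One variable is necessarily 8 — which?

x

Among the 8 variables, 4 fits only u (and all 8 values in {1, 2, 3, 4, 5, 6, 7, 8} must be used), so u = 4.
The 7 still-open variables draw from only 7 values {1, 2, 3, 5, 6, 7, 8}, so each is used; only v can be 5, hence v = 5.
The 6 still-open variables draw from only 6 values {1, 2, 3, 6, 7, 8}, so each is used; only t can be 7, hence t = 7.
Among the 5 still-open variables, 8 fits only x (and all 5 values in {1, 2, 3, 6, 8} must be used), so x = 8.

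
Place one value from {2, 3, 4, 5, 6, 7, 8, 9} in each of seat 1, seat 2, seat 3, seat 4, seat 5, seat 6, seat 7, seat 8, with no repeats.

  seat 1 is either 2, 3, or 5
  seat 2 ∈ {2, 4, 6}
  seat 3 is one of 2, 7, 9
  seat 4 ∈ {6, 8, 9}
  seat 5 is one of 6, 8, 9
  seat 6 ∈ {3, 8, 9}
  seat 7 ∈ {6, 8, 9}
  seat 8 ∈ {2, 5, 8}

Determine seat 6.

Among the 8 variables, 4 fits only seat 2 (and all 8 values in {2, 3, 4, 5, 6, 7, 8, 9} must be used), so seat 2 = 4.
The 7 still-open variables together cover exactly {2, 3, 5, 6, 7, 8, 9} — 7 values for 7 variables — and 7 appears only in seat 3's list, so seat 3 = 7.
seat 4, seat 5, seat 7 between them cover only {6, 8, 9} — a naked triple. Remove those values from seat 6, seat 8.
So seat 6 = 3.

3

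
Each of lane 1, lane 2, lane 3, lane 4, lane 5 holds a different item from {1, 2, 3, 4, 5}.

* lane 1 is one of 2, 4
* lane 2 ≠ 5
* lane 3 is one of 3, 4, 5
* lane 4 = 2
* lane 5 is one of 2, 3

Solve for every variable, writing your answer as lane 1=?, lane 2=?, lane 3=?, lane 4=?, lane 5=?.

lane 4 must be 2 (only option left). So lane 1, lane 2, lane 5 can't be 2.
lane 5 has just one choice, so lane 5 = 3. So lane 2, lane 3 can't be 3.
lane 1's domain is down to {4}, so lane 1 = 4. Eliminate 4 elsewhere: lane 2, lane 3.
That leaves lane 2 = 1.
lane 3 must be 5 (only option left).

lane 1=4, lane 2=1, lane 3=5, lane 4=2, lane 5=3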